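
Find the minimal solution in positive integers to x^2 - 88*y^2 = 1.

First expand sqrt(88) as a continued fraction. With x_i = (sqrt(88) + m_i)/d_i and (m_0, d_0) = (0, 1): a_0 = floor(sqrt(88)) = 9, since 9^2 = 81 <= 88 < 100 = 10^2.
Iterate m_{i+1} = d_i*a_i - m_i, d_{i+1} = (88 - m_{i+1}^2)/d_i, a_{i+1} = floor((a_0 + m_{i+1})/d_{i+1}):
  m_1 = 1*9 - 0 = 9, d_1 = (88 - 9^2)/1 = 7/1 = 7, a_1 = floor((9 + 9)/7) = 2.
  m_2 = 7*2 - 9 = 5, d_2 = (88 - 5^2)/7 = 63/7 = 9, a_2 = floor((9 + 5)/9) = 1.
  m_3 = 9*1 - 5 = 4, d_3 = (88 - 4^2)/9 = 72/9 = 8, a_3 = floor((9 + 4)/8) = 1.
  m_4 = 8*1 - 4 = 4, d_4 = (88 - 4^2)/8 = 72/8 = 9, a_4 = floor((9 + 4)/9) = 1.
  m_5 = 9*1 - 4 = 5, d_5 = (88 - 5^2)/9 = 63/9 = 7, a_5 = floor((9 + 5)/7) = 2.
  m_6 = 7*2 - 5 = 9, d_6 = (88 - 9^2)/7 = 7/7 = 1, a_6 = floor((9 + 9)/1) = 18.
  m_7 = 1*18 - 9 = 9, d_7 = (88 - 9^2)/1 = 7/1 = 7: (m_7, d_7) = (m_1, d_1) = (9, 7), so from here the quotients repeat a_1, ..., a_6; the period length is 6.
So sqrt(88) = [9; (2, 1, 1, 1, 2, 18)] with period length k = 6.
k is even, so the fundamental solution of x^2 - 88y^2 = 1 is (p_{k-1}, q_{k-1}) = (p_5, q_5); compute convergents through index 5.
Convergents (p_i = a_i*p_{i-1} + p_{i-2}, q_i = a_i*q_{i-1} + q_{i-2} with p_{-2}=0, p_{-1}=1, q_{-2}=1, q_{-1}=0):
  i=0: a_0=9, p_0 = 9*1 + 0 = 9, q_0 = 9*0 + 1 = 1.
  i=1: a_1=2, p_1 = 2*9 + 1 = 19, q_1 = 2*1 + 0 = 2.
  i=2: a_2=1, p_2 = 1*19 + 9 = 28, q_2 = 1*2 + 1 = 3.
  i=3: a_3=1, p_3 = 1*28 + 19 = 47, q_3 = 1*3 + 2 = 5.
  i=4: a_4=1, p_4 = 1*47 + 28 = 75, q_4 = 1*5 + 3 = 8.
  i=5: a_5=2, p_5 = 2*75 + 47 = 197, q_5 = 2*8 + 5 = 21.
Check: 197^2 - 88*21^2 = 38809 - 38808 = 1, so (x, y) = (197, 21) solves the equation, and by the theorem it is the least positive solution.

(x, y) = (197, 21)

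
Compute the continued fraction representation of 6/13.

[0; 2, 6]

Run the Euclidean algorithm on 6 and 13; the successive quotients are the partial quotients a_0, a_1, ... (each step inverts the fractional part left over by the previous one):
  6 = 0*13 + 6, so a_0 = 0.
  13 = 2*6 + 1, so a_1 = 2.
  6 = 6*1 + 0, so a_2 = 6.
The remainder reaches 0 after 3 divisions, so the expansion has 3 partial quotients, read off in order.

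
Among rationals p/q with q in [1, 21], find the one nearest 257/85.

Expand x = 257/85 as a continued fraction with the Euclidean algorithm:
  257 = 3*85 + 2, so a_0 = 3.
  85 = 42*2 + 1, so a_1 = 42.
  2 = 2*1 + 0, so a_2 = 2.
so x = [3; 42, 2].
Convergents (p_i = a_i*p_{i-1} + p_{i-2}, q_i = a_i*q_{i-1} + q_{i-2} with p_{-2}=0, p_{-1}=1, q_{-2}=1, q_{-1}=0), until the denominator exceeds 21:
  i=0: a_0=3, p_0 = 3*1 + 0 = 3, q_0 = 3*0 + 1 = 1.
  i=1: a_1=42, p_1 = 42*3 + 1 = 127, q_1 = 42*1 + 0 = 42.
q_1 = 42 > 21, so the last convergent with denominator <= 21 is p_0/q_0 = 3/1.
The closest fraction with denominator <= 21 is either p_0/q_0 or the intermediate fraction (k*p_0 + p_{-1})/(k*q_0 + q_{-1}) with the largest k >= 1 whose denominator stays <= 21; these approach x as k grows, and every other convergent or intermediate fraction in range is farther away.
Largest k: floor((21 - q_{-1})/q_0) = floor((21 - 0)/1) = 21 (using the seeds p_{-1} = 1, q_{-1} = 0).
That gives (21*3 + 1)/(21*1 + 0) = 64/21.
Compare the errors: |x - 3/1| = |257*1 - 3*85|/(85*1) = 2/85, and |x - 64/21| = |257*21 - 64*85|/(85*21) = 43/1785.
Cross-multiplying, 2*1785 = 3570 < 3655 = 43*85, so 2/85 is smaller: the convergent 3/1 is closer to x than 64/21.

3/1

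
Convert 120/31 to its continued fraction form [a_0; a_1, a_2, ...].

[3; 1, 6, 1, 3]

Run the Euclidean algorithm on 120 and 31; the successive quotients are the partial quotients a_0, a_1, ... (each step inverts the fractional part left over by the previous one):
  120 = 3*31 + 27, so a_0 = 3.
  31 = 1*27 + 4, so a_1 = 1.
  27 = 6*4 + 3, so a_2 = 6.
  4 = 1*3 + 1, so a_3 = 1.
  3 = 3*1 + 0, so a_4 = 3.
The remainder reaches 0 after 5 divisions, so the expansion has 5 partial quotients, read off in order.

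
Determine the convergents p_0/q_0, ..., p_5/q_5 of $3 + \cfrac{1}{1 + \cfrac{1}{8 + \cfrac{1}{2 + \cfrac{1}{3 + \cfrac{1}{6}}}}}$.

3/1, 4/1, 35/9, 74/19, 257/66, 1616/415

Using the convergent recurrence p_i = a_i*p_{i-1} + p_{i-2}, q_i = a_i*q_{i-1} + q_{i-2} with p_{-2}=0, p_{-1}=1, q_{-2}=1, q_{-1}=0:
  i=0: a_0=3, p_0 = 3*1 + 0 = 3, q_0 = 3*0 + 1 = 1.
  i=1: a_1=1, p_1 = 1*3 + 1 = 4, q_1 = 1*1 + 0 = 1.
  i=2: a_2=8, p_2 = 8*4 + 3 = 35, q_2 = 8*1 + 1 = 9.
  i=3: a_3=2, p_3 = 2*35 + 4 = 74, q_3 = 2*9 + 1 = 19.
  i=4: a_4=3, p_4 = 3*74 + 35 = 257, q_4 = 3*19 + 9 = 66.
  i=5: a_5=6, p_5 = 6*257 + 74 = 1616, q_5 = 6*66 + 19 = 415.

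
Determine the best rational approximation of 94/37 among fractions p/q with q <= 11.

Expand x = 94/37 as a continued fraction with the Euclidean algorithm:
  94 = 2*37 + 20, so a_0 = 2.
  37 = 1*20 + 17, so a_1 = 1.
  20 = 1*17 + 3, so a_2 = 1.
  17 = 5*3 + 2, so a_3 = 5.
  3 = 1*2 + 1, so a_4 = 1.
  2 = 2*1 + 0, so a_5 = 2.
so x = [2; 1, 1, 5, 1, 2].
Convergents (p_i = a_i*p_{i-1} + p_{i-2}, q_i = a_i*q_{i-1} + q_{i-2} with p_{-2}=0, p_{-1}=1, q_{-2}=1, q_{-1}=0), until the denominator exceeds 11:
  i=0: a_0=2, p_0 = 2*1 + 0 = 2, q_0 = 2*0 + 1 = 1.
  i=1: a_1=1, p_1 = 1*2 + 1 = 3, q_1 = 1*1 + 0 = 1.
  i=2: a_2=1, p_2 = 1*3 + 2 = 5, q_2 = 1*1 + 1 = 2.
  i=3: a_3=5, p_3 = 5*5 + 3 = 28, q_3 = 5*2 + 1 = 11.
  i=4: a_4=1, p_4 = 1*28 + 5 = 33, q_4 = 1*11 + 2 = 13.
q_4 = 13 > 11, so the last convergent with denominator <= 11 is p_3/q_3 = 28/11.
The closest fraction with denominator <= 11 is either p_3/q_3 or the intermediate fraction (k*p_3 + p_2)/(k*q_3 + q_2) with the largest k >= 1 whose denominator stays <= 11; these approach x as k grows, and every other convergent or intermediate fraction in range is farther away.
Largest k: floor((11 - q_2)/q_3) = floor((11 - 2)/11) = 0.
Since k = 0, no intermediate fraction beyond p_3/q_3 has denominator <= 11, so the convergent 28/11 is the closest (its error is |94*11 - 28*37|/(37*11) = 2/407).

28/11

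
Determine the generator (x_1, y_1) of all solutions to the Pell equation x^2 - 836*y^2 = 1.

First expand sqrt(836) as a continued fraction. With x_i = (sqrt(836) + m_i)/d_i and (m_0, d_0) = (0, 1): a_0 = floor(sqrt(836)) = 28, since 28^2 = 784 <= 836 < 841 = 29^2.
Iterate m_{i+1} = d_i*a_i - m_i, d_{i+1} = (836 - m_{i+1}^2)/d_i, a_{i+1} = floor((a_0 + m_{i+1})/d_{i+1}):
  m_1 = 1*28 - 0 = 28, d_1 = (836 - 28^2)/1 = 52/1 = 52, a_1 = floor((28 + 28)/52) = 1.
  m_2 = 52*1 - 28 = 24, d_2 = (836 - 24^2)/52 = 260/52 = 5, a_2 = floor((28 + 24)/5) = 10.
  m_3 = 5*10 - 24 = 26, d_3 = (836 - 26^2)/5 = 160/5 = 32, a_3 = floor((28 + 26)/32) = 1.
  m_4 = 32*1 - 26 = 6, d_4 = (836 - 6^2)/32 = 800/32 = 25, a_4 = floor((28 + 6)/25) = 1.
  m_5 = 25*1 - 6 = 19, d_5 = (836 - 19^2)/25 = 475/25 = 19, a_5 = floor((28 + 19)/19) = 2.
  m_6 = 19*2 - 19 = 19, d_6 = (836 - 19^2)/19 = 475/19 = 25, a_6 = floor((28 + 19)/25) = 1.
  m_7 = 25*1 - 19 = 6, d_7 = (836 - 6^2)/25 = 800/25 = 32, a_7 = floor((28 + 6)/32) = 1.
  m_8 = 32*1 - 6 = 26, d_8 = (836 - 26^2)/32 = 160/32 = 5, a_8 = floor((28 + 26)/5) = 10.
  m_9 = 5*10 - 26 = 24, d_9 = (836 - 24^2)/5 = 260/5 = 52, a_9 = floor((28 + 24)/52) = 1.
  m_10 = 52*1 - 24 = 28, d_10 = (836 - 28^2)/52 = 52/52 = 1, a_10 = floor((28 + 28)/1) = 56.
  m_11 = 1*56 - 28 = 28, d_11 = (836 - 28^2)/1 = 52/1 = 52: (m_11, d_11) = (m_1, d_1) = (28, 52), so from here the quotients repeat a_1, ..., a_10; the period length is 10.
So sqrt(836) = [28; (1, 10, 1, 1, 2, 1, 1, 10, 1, 56)] with period length k = 10.
k is even, so the fundamental solution of x^2 - 836y^2 = 1 is (p_{k-1}, q_{k-1}) = (p_9, q_9); compute convergents through index 9.
Convergents (p_i = a_i*p_{i-1} + p_{i-2}, q_i = a_i*q_{i-1} + q_{i-2} with p_{-2}=0, p_{-1}=1, q_{-2}=1, q_{-1}=0):
  i=0: a_0=28, p_0 = 28*1 + 0 = 28, q_0 = 28*0 + 1 = 1.
  i=1: a_1=1, p_1 = 1*28 + 1 = 29, q_1 = 1*1 + 0 = 1.
  i=2: a_2=10, p_2 = 10*29 + 28 = 318, q_2 = 10*1 + 1 = 11.
  i=3: a_3=1, p_3 = 1*318 + 29 = 347, q_3 = 1*11 + 1 = 12.
  i=4: a_4=1, p_4 = 1*347 + 318 = 665, q_4 = 1*12 + 11 = 23.
  i=5: a_5=2, p_5 = 2*665 + 347 = 1677, q_5 = 2*23 + 12 = 58.
  i=6: a_6=1, p_6 = 1*1677 + 665 = 2342, q_6 = 1*58 + 23 = 81.
  i=7: a_7=1, p_7 = 1*2342 + 1677 = 4019, q_7 = 1*81 + 58 = 139.
  i=8: a_8=10, p_8 = 10*4019 + 2342 = 42532, q_8 = 10*139 + 81 = 1471.
  i=9: a_9=1, p_9 = 1*42532 + 4019 = 46551, q_9 = 1*1471 + 139 = 1610.
Check: 46551^2 - 836*1610^2 = 2166995601 - 2166995600 = 1, so (x, y) = (46551, 1610) solves the equation, and by the theorem it is the least positive solution.

(x, y) = (46551, 1610)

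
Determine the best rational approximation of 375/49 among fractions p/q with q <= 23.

Expand x = 375/49 as a continued fraction with the Euclidean algorithm:
  375 = 7*49 + 32, so a_0 = 7.
  49 = 1*32 + 17, so a_1 = 1.
  32 = 1*17 + 15, so a_2 = 1.
  17 = 1*15 + 2, so a_3 = 1.
  15 = 7*2 + 1, so a_4 = 7.
  2 = 2*1 + 0, so a_5 = 2.
so x = [7; 1, 1, 1, 7, 2].
Convergents (p_i = a_i*p_{i-1} + p_{i-2}, q_i = a_i*q_{i-1} + q_{i-2} with p_{-2}=0, p_{-1}=1, q_{-2}=1, q_{-1}=0), until the denominator exceeds 23:
  i=0: a_0=7, p_0 = 7*1 + 0 = 7, q_0 = 7*0 + 1 = 1.
  i=1: a_1=1, p_1 = 1*7 + 1 = 8, q_1 = 1*1 + 0 = 1.
  i=2: a_2=1, p_2 = 1*8 + 7 = 15, q_2 = 1*1 + 1 = 2.
  i=3: a_3=1, p_3 = 1*15 + 8 = 23, q_3 = 1*2 + 1 = 3.
  i=4: a_4=7, p_4 = 7*23 + 15 = 176, q_4 = 7*3 + 2 = 23.
  i=5: a_5=2, p_5 = 2*176 + 23 = 375, q_5 = 2*23 + 3 = 49.
q_5 = 49 > 23, so the last convergent with denominator <= 23 is p_4/q_4 = 176/23.
The closest fraction with denominator <= 23 is either p_4/q_4 or the intermediate fraction (k*p_4 + p_3)/(k*q_4 + q_3) with the largest k >= 1 whose denominator stays <= 23; these approach x as k grows, and every other convergent or intermediate fraction in range is farther away.
Largest k: floor((23 - q_3)/q_4) = floor((23 - 3)/23) = 0.
Since k = 0, no intermediate fraction beyond p_4/q_4 has denominator <= 23, so the convergent 176/23 is the closest (its error is |375*23 - 176*49|/(49*23) = 1/1127).

176/23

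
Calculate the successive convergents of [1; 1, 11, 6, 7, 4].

Using the convergent recurrence p_i = a_i*p_{i-1} + p_{i-2}, q_i = a_i*q_{i-1} + q_{i-2} with p_{-2}=0, p_{-1}=1, q_{-2}=1, q_{-1}=0:
  i=0: a_0=1, p_0 = 1*1 + 0 = 1, q_0 = 1*0 + 1 = 1.
  i=1: a_1=1, p_1 = 1*1 + 1 = 2, q_1 = 1*1 + 0 = 1.
  i=2: a_2=11, p_2 = 11*2 + 1 = 23, q_2 = 11*1 + 1 = 12.
  i=3: a_3=6, p_3 = 6*23 + 2 = 140, q_3 = 6*12 + 1 = 73.
  i=4: a_4=7, p_4 = 7*140 + 23 = 1003, q_4 = 7*73 + 12 = 523.
  i=5: a_5=4, p_5 = 4*1003 + 140 = 4152, q_5 = 4*523 + 73 = 2165.

1/1, 2/1, 23/12, 140/73, 1003/523, 4152/2165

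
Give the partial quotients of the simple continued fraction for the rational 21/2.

Run the Euclidean algorithm on 21 and 2; the successive quotients are the partial quotients a_0, a_1, ... (each step inverts the fractional part left over by the previous one):
  21 = 10*2 + 1, so a_0 = 10.
  2 = 2*1 + 0, so a_1 = 2.
The remainder reaches 0 after 2 divisions, so the expansion has 2 partial quotients, read off in order.

[10; 2]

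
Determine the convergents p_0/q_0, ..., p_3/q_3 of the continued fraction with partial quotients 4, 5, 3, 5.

4/1, 21/5, 67/16, 356/85

Using the convergent recurrence p_i = a_i*p_{i-1} + p_{i-2}, q_i = a_i*q_{i-1} + q_{i-2} with p_{-2}=0, p_{-1}=1, q_{-2}=1, q_{-1}=0:
  i=0: a_0=4, p_0 = 4*1 + 0 = 4, q_0 = 4*0 + 1 = 1.
  i=1: a_1=5, p_1 = 5*4 + 1 = 21, q_1 = 5*1 + 0 = 5.
  i=2: a_2=3, p_2 = 3*21 + 4 = 67, q_2 = 3*5 + 1 = 16.
  i=3: a_3=5, p_3 = 5*67 + 21 = 356, q_3 = 5*16 + 5 = 85.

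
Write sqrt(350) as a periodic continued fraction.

Write x_i = (sqrt(350) + m_i)/d_i with (m_0, d_0) = (0, 1). a_0 = floor(sqrt(350)) = 18, since 18^2 = 324 <= 350 < 361 = 19^2.
Iterate m_{i+1} = d_i*a_i - m_i, d_{i+1} = (350 - m_{i+1}^2)/d_i, a_{i+1} = floor((a_0 + m_{i+1})/d_{i+1}):
  m_1 = 1*18 - 0 = 18, d_1 = (350 - 18^2)/1 = 26/1 = 26, a_1 = floor((18 + 18)/26) = 1.
  m_2 = 26*1 - 18 = 8, d_2 = (350 - 8^2)/26 = 286/26 = 11, a_2 = floor((18 + 8)/11) = 2.
  m_3 = 11*2 - 8 = 14, d_3 = (350 - 14^2)/11 = 154/11 = 14, a_3 = floor((18 + 14)/14) = 2.
  m_4 = 14*2 - 14 = 14, d_4 = (350 - 14^2)/14 = 154/14 = 11, a_4 = floor((18 + 14)/11) = 2.
  m_5 = 11*2 - 14 = 8, d_5 = (350 - 8^2)/11 = 286/11 = 26, a_5 = floor((18 + 8)/26) = 1.
  m_6 = 26*1 - 8 = 18, d_6 = (350 - 18^2)/26 = 26/26 = 1, a_6 = floor((18 + 18)/1) = 36.
  m_7 = 1*36 - 18 = 18, d_7 = (350 - 18^2)/1 = 26/1 = 26: (m_7, d_7) = (m_1, d_1) = (18, 26), so from here the quotients repeat a_1, ..., a_6; the period length is 6.
Hence the expansion of sqrt(350) is a_0 = 18 followed by the repeating block 1, 2, 2, 2, 1, 36 (period 6).

[18; (1, 2, 2, 2, 1, 36)]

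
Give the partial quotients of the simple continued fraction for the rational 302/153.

Run the Euclidean algorithm on 302 and 153; the successive quotients are the partial quotients a_0, a_1, ... (each step inverts the fractional part left over by the previous one):
  302 = 1*153 + 149, so a_0 = 1.
  153 = 1*149 + 4, so a_1 = 1.
  149 = 37*4 + 1, so a_2 = 37.
  4 = 4*1 + 0, so a_3 = 4.
The remainder reaches 0 after 4 divisions, so the expansion has 4 partial quotients, read off in order.

[1; 1, 37, 4]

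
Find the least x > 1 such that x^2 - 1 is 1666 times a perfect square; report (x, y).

First expand sqrt(1666) as a continued fraction. With x_i = (sqrt(1666) + m_i)/d_i and (m_0, d_0) = (0, 1): a_0 = floor(sqrt(1666)) = 40, since 40^2 = 1600 <= 1666 < 1681 = 41^2.
Iterate m_{i+1} = d_i*a_i - m_i, d_{i+1} = (1666 - m_{i+1}^2)/d_i, a_{i+1} = floor((a_0 + m_{i+1})/d_{i+1}):
  m_1 = 1*40 - 0 = 40, d_1 = (1666 - 40^2)/1 = 66/1 = 66, a_1 = floor((40 + 40)/66) = 1.
  m_2 = 66*1 - 40 = 26, d_2 = (1666 - 26^2)/66 = 990/66 = 15, a_2 = floor((40 + 26)/15) = 4.
  m_3 = 15*4 - 26 = 34, d_3 = (1666 - 34^2)/15 = 510/15 = 34, a_3 = floor((40 + 34)/34) = 2.
  m_4 = 34*2 - 34 = 34, d_4 = (1666 - 34^2)/34 = 510/34 = 15, a_4 = floor((40 + 34)/15) = 4.
  m_5 = 15*4 - 34 = 26, d_5 = (1666 - 26^2)/15 = 990/15 = 66, a_5 = floor((40 + 26)/66) = 1.
  m_6 = 66*1 - 26 = 40, d_6 = (1666 - 40^2)/66 = 66/66 = 1, a_6 = floor((40 + 40)/1) = 80.
  m_7 = 1*80 - 40 = 40, d_7 = (1666 - 40^2)/1 = 66/1 = 66: (m_7, d_7) = (m_1, d_1) = (40, 66), so from here the quotients repeat a_1, ..., a_6; the period length is 6.
So sqrt(1666) = [40; (1, 4, 2, 4, 1, 80)] with period length k = 6.
k is even, so the fundamental solution of x^2 - 1666y^2 = 1 is (p_{k-1}, q_{k-1}) = (p_5, q_5); compute convergents through index 5.
Convergents (p_i = a_i*p_{i-1} + p_{i-2}, q_i = a_i*q_{i-1} + q_{i-2} with p_{-2}=0, p_{-1}=1, q_{-2}=1, q_{-1}=0):
  i=0: a_0=40, p_0 = 40*1 + 0 = 40, q_0 = 40*0 + 1 = 1.
  i=1: a_1=1, p_1 = 1*40 + 1 = 41, q_1 = 1*1 + 0 = 1.
  i=2: a_2=4, p_2 = 4*41 + 40 = 204, q_2 = 4*1 + 1 = 5.
  i=3: a_3=2, p_3 = 2*204 + 41 = 449, q_3 = 2*5 + 1 = 11.
  i=4: a_4=4, p_4 = 4*449 + 204 = 2000, q_4 = 4*11 + 5 = 49.
  i=5: a_5=1, p_5 = 1*2000 + 449 = 2449, q_5 = 1*49 + 11 = 60.
Check: 2449^2 - 1666*60^2 = 5997601 - 5997600 = 1, so (x, y) = (2449, 60) solves the equation, and by the theorem it is the least positive solution.

(x, y) = (2449, 60)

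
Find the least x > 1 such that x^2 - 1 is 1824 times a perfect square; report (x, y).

First expand sqrt(1824) as a continued fraction. With x_i = (sqrt(1824) + m_i)/d_i and (m_0, d_0) = (0, 1): a_0 = floor(sqrt(1824)) = 42, since 42^2 = 1764 <= 1824 < 1849 = 43^2.
Iterate m_{i+1} = d_i*a_i - m_i, d_{i+1} = (1824 - m_{i+1}^2)/d_i, a_{i+1} = floor((a_0 + m_{i+1})/d_{i+1}):
  m_1 = 1*42 - 0 = 42, d_1 = (1824 - 42^2)/1 = 60/1 = 60, a_1 = floor((42 + 42)/60) = 1.
  m_2 = 60*1 - 42 = 18, d_2 = (1824 - 18^2)/60 = 1500/60 = 25, a_2 = floor((42 + 18)/25) = 2.
  m_3 = 25*2 - 18 = 32, d_3 = (1824 - 32^2)/25 = 800/25 = 32, a_3 = floor((42 + 32)/32) = 2.
  m_4 = 32*2 - 32 = 32, d_4 = (1824 - 32^2)/32 = 800/32 = 25, a_4 = floor((42 + 32)/25) = 2.
  m_5 = 25*2 - 32 = 18, d_5 = (1824 - 18^2)/25 = 1500/25 = 60, a_5 = floor((42 + 18)/60) = 1.
  m_6 = 60*1 - 18 = 42, d_6 = (1824 - 42^2)/60 = 60/60 = 1, a_6 = floor((42 + 42)/1) = 84.
  m_7 = 1*84 - 42 = 42, d_7 = (1824 - 42^2)/1 = 60/1 = 60: (m_7, d_7) = (m_1, d_1) = (42, 60), so from here the quotients repeat a_1, ..., a_6; the period length is 6.
So sqrt(1824) = [42; (1, 2, 2, 2, 1, 84)] with period length k = 6.
k is even, so the fundamental solution of x^2 - 1824y^2 = 1 is (p_{k-1}, q_{k-1}) = (p_5, q_5); compute convergents through index 5.
Convergents (p_i = a_i*p_{i-1} + p_{i-2}, q_i = a_i*q_{i-1} + q_{i-2} with p_{-2}=0, p_{-1}=1, q_{-2}=1, q_{-1}=0):
  i=0: a_0=42, p_0 = 42*1 + 0 = 42, q_0 = 42*0 + 1 = 1.
  i=1: a_1=1, p_1 = 1*42 + 1 = 43, q_1 = 1*1 + 0 = 1.
  i=2: a_2=2, p_2 = 2*43 + 42 = 128, q_2 = 2*1 + 1 = 3.
  i=3: a_3=2, p_3 = 2*128 + 43 = 299, q_3 = 2*3 + 1 = 7.
  i=4: a_4=2, p_4 = 2*299 + 128 = 726, q_4 = 2*7 + 3 = 17.
  i=5: a_5=1, p_5 = 1*726 + 299 = 1025, q_5 = 1*17 + 7 = 24.
Check: 1025^2 - 1824*24^2 = 1050625 - 1050624 = 1, so (x, y) = (1025, 24) solves the equation, and by the theorem it is the least positive solution.

(x, y) = (1025, 24)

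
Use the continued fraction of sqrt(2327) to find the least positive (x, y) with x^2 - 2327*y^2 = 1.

(x, y) = (9050599, 187620)

First expand sqrt(2327) as a continued fraction. With x_i = (sqrt(2327) + m_i)/d_i and (m_0, d_0) = (0, 1): a_0 = floor(sqrt(2327)) = 48, since 48^2 = 2304 <= 2327 < 2401 = 49^2.
Iterate m_{i+1} = d_i*a_i - m_i, d_{i+1} = (2327 - m_{i+1}^2)/d_i, a_{i+1} = floor((a_0 + m_{i+1})/d_{i+1}):
  m_1 = 1*48 - 0 = 48, d_1 = (2327 - 48^2)/1 = 23/1 = 23, a_1 = floor((48 + 48)/23) = 4.
  m_2 = 23*4 - 48 = 44, d_2 = (2327 - 44^2)/23 = 391/23 = 17, a_2 = floor((48 + 44)/17) = 5.
  m_3 = 17*5 - 44 = 41, d_3 = (2327 - 41^2)/17 = 646/17 = 38, a_3 = floor((48 + 41)/38) = 2.
  m_4 = 38*2 - 41 = 35, d_4 = (2327 - 35^2)/38 = 1102/38 = 29, a_4 = floor((48 + 35)/29) = 2.
  m_5 = 29*2 - 35 = 23, d_5 = (2327 - 23^2)/29 = 1798/29 = 62, a_5 = floor((48 + 23)/62) = 1.
  m_6 = 62*1 - 23 = 39, d_6 = (2327 - 39^2)/62 = 806/62 = 13, a_6 = floor((48 + 39)/13) = 6.
  m_7 = 13*6 - 39 = 39, d_7 = (2327 - 39^2)/13 = 806/13 = 62, a_7 = floor((48 + 39)/62) = 1.
  m_8 = 62*1 - 39 = 23, d_8 = (2327 - 23^2)/62 = 1798/62 = 29, a_8 = floor((48 + 23)/29) = 2.
  m_9 = 29*2 - 23 = 35, d_9 = (2327 - 35^2)/29 = 1102/29 = 38, a_9 = floor((48 + 35)/38) = 2.
  m_10 = 38*2 - 35 = 41, d_10 = (2327 - 41^2)/38 = 646/38 = 17, a_10 = floor((48 + 41)/17) = 5.
  m_11 = 17*5 - 41 = 44, d_11 = (2327 - 44^2)/17 = 391/17 = 23, a_11 = floor((48 + 44)/23) = 4.
  m_12 = 23*4 - 44 = 48, d_12 = (2327 - 48^2)/23 = 23/23 = 1, a_12 = floor((48 + 48)/1) = 96.
  m_13 = 1*96 - 48 = 48, d_13 = (2327 - 48^2)/1 = 23/1 = 23: (m_13, d_13) = (m_1, d_1) = (48, 23), so from here the quotients repeat a_1, ..., a_12; the period length is 12.
So sqrt(2327) = [48; (4, 5, 2, 2, 1, 6, 1, 2, 2, 5, 4, 96)] with period length k = 12.
k is even, so the fundamental solution of x^2 - 2327y^2 = 1 is (p_{k-1}, q_{k-1}) = (p_11, q_11); compute convergents through index 11.
Convergents (p_i = a_i*p_{i-1} + p_{i-2}, q_i = a_i*q_{i-1} + q_{i-2} with p_{-2}=0, p_{-1}=1, q_{-2}=1, q_{-1}=0):
  i=0: a_0=48, p_0 = 48*1 + 0 = 48, q_0 = 48*0 + 1 = 1.
  i=1: a_1=4, p_1 = 4*48 + 1 = 193, q_1 = 4*1 + 0 = 4.
  i=2: a_2=5, p_2 = 5*193 + 48 = 1013, q_2 = 5*4 + 1 = 21.
  i=3: a_3=2, p_3 = 2*1013 + 193 = 2219, q_3 = 2*21 + 4 = 46.
  i=4: a_4=2, p_4 = 2*2219 + 1013 = 5451, q_4 = 2*46 + 21 = 113.
  i=5: a_5=1, p_5 = 1*5451 + 2219 = 7670, q_5 = 1*113 + 46 = 159.
  i=6: a_6=6, p_6 = 6*7670 + 5451 = 51471, q_6 = 6*159 + 113 = 1067.
  i=7: a_7=1, p_7 = 1*51471 + 7670 = 59141, q_7 = 1*1067 + 159 = 1226.
  i=8: a_8=2, p_8 = 2*59141 + 51471 = 169753, q_8 = 2*1226 + 1067 = 3519.
  i=9: a_9=2, p_9 = 2*169753 + 59141 = 398647, q_9 = 2*3519 + 1226 = 8264.
  i=10: a_10=5, p_10 = 5*398647 + 169753 = 2162988, q_10 = 5*8264 + 3519 = 44839.
  i=11: a_11=4, p_11 = 4*2162988 + 398647 = 9050599, q_11 = 4*44839 + 8264 = 187620.
Check: 9050599^2 - 2327*187620^2 = 81913342258801 - 81913342258800 = 1, so (x, y) = (9050599, 187620) solves the equation, and by the theorem it is the least positive solution.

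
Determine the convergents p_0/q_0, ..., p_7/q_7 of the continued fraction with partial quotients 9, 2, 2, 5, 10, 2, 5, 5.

Using the convergent recurrence p_i = a_i*p_{i-1} + p_{i-2}, q_i = a_i*q_{i-1} + q_{i-2} with p_{-2}=0, p_{-1}=1, q_{-2}=1, q_{-1}=0:
  i=0: a_0=9, p_0 = 9*1 + 0 = 9, q_0 = 9*0 + 1 = 1.
  i=1: a_1=2, p_1 = 2*9 + 1 = 19, q_1 = 2*1 + 0 = 2.
  i=2: a_2=2, p_2 = 2*19 + 9 = 47, q_2 = 2*2 + 1 = 5.
  i=3: a_3=5, p_3 = 5*47 + 19 = 254, q_3 = 5*5 + 2 = 27.
  i=4: a_4=10, p_4 = 10*254 + 47 = 2587, q_4 = 10*27 + 5 = 275.
  i=5: a_5=2, p_5 = 2*2587 + 254 = 5428, q_5 = 2*275 + 27 = 577.
  i=6: a_6=5, p_6 = 5*5428 + 2587 = 29727, q_6 = 5*577 + 275 = 3160.
  i=7: a_7=5, p_7 = 5*29727 + 5428 = 154063, q_7 = 5*3160 + 577 = 16377.

9/1, 19/2, 47/5, 254/27, 2587/275, 5428/577, 29727/3160, 154063/16377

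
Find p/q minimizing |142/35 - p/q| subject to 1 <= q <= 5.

Expand x = 142/35 as a continued fraction with the Euclidean algorithm:
  142 = 4*35 + 2, so a_0 = 4.
  35 = 17*2 + 1, so a_1 = 17.
  2 = 2*1 + 0, so a_2 = 2.
so x = [4; 17, 2].
Convergents (p_i = a_i*p_{i-1} + p_{i-2}, q_i = a_i*q_{i-1} + q_{i-2} with p_{-2}=0, p_{-1}=1, q_{-2}=1, q_{-1}=0), until the denominator exceeds 5:
  i=0: a_0=4, p_0 = 4*1 + 0 = 4, q_0 = 4*0 + 1 = 1.
  i=1: a_1=17, p_1 = 17*4 + 1 = 69, q_1 = 17*1 + 0 = 17.
q_1 = 17 > 5, so the last convergent with denominator <= 5 is p_0/q_0 = 4/1.
The closest fraction with denominator <= 5 is either p_0/q_0 or the intermediate fraction (k*p_0 + p_{-1})/(k*q_0 + q_{-1}) with the largest k >= 1 whose denominator stays <= 5; these approach x as k grows, and every other convergent or intermediate fraction in range is farther away.
Largest k: floor((5 - q_{-1})/q_0) = floor((5 - 0)/1) = 5 (using the seeds p_{-1} = 1, q_{-1} = 0).
That gives (5*4 + 1)/(5*1 + 0) = 21/5.
Compare the errors: |x - 4/1| = |142*1 - 4*35|/(35*1) = 2/35, and |x - 21/5| = |142*5 - 21*35|/(35*5) = 25/175.
Cross-multiplying, 2*175 = 350 < 875 = 25*35, so 2/35 is smaller: the convergent 4/1 is closer to x than 21/5.

4/1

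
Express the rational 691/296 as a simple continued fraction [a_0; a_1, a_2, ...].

[2; 2, 1, 98]

Run the Euclidean algorithm on 691 and 296; the successive quotients are the partial quotients a_0, a_1, ... (each step inverts the fractional part left over by the previous one):
  691 = 2*296 + 99, so a_0 = 2.
  296 = 2*99 + 98, so a_1 = 2.
  99 = 1*98 + 1, so a_2 = 1.
  98 = 98*1 + 0, so a_3 = 98.
The remainder reaches 0 after 4 divisions, so the expansion has 4 partial quotients, read off in order.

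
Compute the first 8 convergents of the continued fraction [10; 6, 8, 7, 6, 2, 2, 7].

Using the convergent recurrence p_i = a_i*p_{i-1} + p_{i-2}, q_i = a_i*q_{i-1} + q_{i-2} with p_{-2}=0, p_{-1}=1, q_{-2}=1, q_{-1}=0:
  i=0: a_0=10, p_0 = 10*1 + 0 = 10, q_0 = 10*0 + 1 = 1.
  i=1: a_1=6, p_1 = 6*10 + 1 = 61, q_1 = 6*1 + 0 = 6.
  i=2: a_2=8, p_2 = 8*61 + 10 = 498, q_2 = 8*6 + 1 = 49.
  i=3: a_3=7, p_3 = 7*498 + 61 = 3547, q_3 = 7*49 + 6 = 349.
  i=4: a_4=6, p_4 = 6*3547 + 498 = 21780, q_4 = 6*349 + 49 = 2143.
  i=5: a_5=2, p_5 = 2*21780 + 3547 = 47107, q_5 = 2*2143 + 349 = 4635.
  i=6: a_6=2, p_6 = 2*47107 + 21780 = 115994, q_6 = 2*4635 + 2143 = 11413.
  i=7: a_7=7, p_7 = 7*115994 + 47107 = 859065, q_7 = 7*11413 + 4635 = 84526.

10/1, 61/6, 498/49, 3547/349, 21780/2143, 47107/4635, 115994/11413, 859065/84526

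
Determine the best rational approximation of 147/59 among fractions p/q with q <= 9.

5/2

Expand x = 147/59 as a continued fraction with the Euclidean algorithm:
  147 = 2*59 + 29, so a_0 = 2.
  59 = 2*29 + 1, so a_1 = 2.
  29 = 29*1 + 0, so a_2 = 29.
so x = [2; 2, 29].
Convergents (p_i = a_i*p_{i-1} + p_{i-2}, q_i = a_i*q_{i-1} + q_{i-2} with p_{-2}=0, p_{-1}=1, q_{-2}=1, q_{-1}=0), until the denominator exceeds 9:
  i=0: a_0=2, p_0 = 2*1 + 0 = 2, q_0 = 2*0 + 1 = 1.
  i=1: a_1=2, p_1 = 2*2 + 1 = 5, q_1 = 2*1 + 0 = 2.
  i=2: a_2=29, p_2 = 29*5 + 2 = 147, q_2 = 29*2 + 1 = 59.
q_2 = 59 > 9, so the last convergent with denominator <= 9 is p_1/q_1 = 5/2.
The closest fraction with denominator <= 9 is either p_1/q_1 or the intermediate fraction (k*p_1 + p_0)/(k*q_1 + q_0) with the largest k >= 1 whose denominator stays <= 9; these approach x as k grows, and every other convergent or intermediate fraction in range is farther away.
Largest k: floor((9 - q_0)/q_1) = floor((9 - 1)/2) = 4.
That gives (4*5 + 2)/(4*2 + 1) = 22/9.
Compare the errors: |x - 5/2| = |147*2 - 5*59|/(59*2) = 1/118, and |x - 22/9| = |147*9 - 22*59|/(59*9) = 25/531.
Cross-multiplying, 1*531 = 531 < 2950 = 25*118, so 1/118 is smaller: the convergent 5/2 is closer to x than 22/9.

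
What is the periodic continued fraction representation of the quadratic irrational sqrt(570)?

[23; (1, 6, 1, 46)]

Write x_i = (sqrt(570) + m_i)/d_i with (m_0, d_0) = (0, 1). a_0 = floor(sqrt(570)) = 23, since 23^2 = 529 <= 570 < 576 = 24^2.
Iterate m_{i+1} = d_i*a_i - m_i, d_{i+1} = (570 - m_{i+1}^2)/d_i, a_{i+1} = floor((a_0 + m_{i+1})/d_{i+1}):
  m_1 = 1*23 - 0 = 23, d_1 = (570 - 23^2)/1 = 41/1 = 41, a_1 = floor((23 + 23)/41) = 1.
  m_2 = 41*1 - 23 = 18, d_2 = (570 - 18^2)/41 = 246/41 = 6, a_2 = floor((23 + 18)/6) = 6.
  m_3 = 6*6 - 18 = 18, d_3 = (570 - 18^2)/6 = 246/6 = 41, a_3 = floor((23 + 18)/41) = 1.
  m_4 = 41*1 - 18 = 23, d_4 = (570 - 23^2)/41 = 41/41 = 1, a_4 = floor((23 + 23)/1) = 46.
  m_5 = 1*46 - 23 = 23, d_5 = (570 - 23^2)/1 = 41/1 = 41: (m_5, d_5) = (m_1, d_1) = (23, 41), so from here the quotients repeat a_1, ..., a_4; the period length is 4.
Hence the expansion of sqrt(570) is a_0 = 23 followed by the repeating block 1, 6, 1, 46 (period 4).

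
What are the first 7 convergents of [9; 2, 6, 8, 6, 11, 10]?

9/1, 19/2, 123/13, 1003/106, 6141/649, 68554/7245, 691681/73099

Using the convergent recurrence p_i = a_i*p_{i-1} + p_{i-2}, q_i = a_i*q_{i-1} + q_{i-2} with p_{-2}=0, p_{-1}=1, q_{-2}=1, q_{-1}=0:
  i=0: a_0=9, p_0 = 9*1 + 0 = 9, q_0 = 9*0 + 1 = 1.
  i=1: a_1=2, p_1 = 2*9 + 1 = 19, q_1 = 2*1 + 0 = 2.
  i=2: a_2=6, p_2 = 6*19 + 9 = 123, q_2 = 6*2 + 1 = 13.
  i=3: a_3=8, p_3 = 8*123 + 19 = 1003, q_3 = 8*13 + 2 = 106.
  i=4: a_4=6, p_4 = 6*1003 + 123 = 6141, q_4 = 6*106 + 13 = 649.
  i=5: a_5=11, p_5 = 11*6141 + 1003 = 68554, q_5 = 11*649 + 106 = 7245.
  i=6: a_6=10, p_6 = 10*68554 + 6141 = 691681, q_6 = 10*7245 + 649 = 73099.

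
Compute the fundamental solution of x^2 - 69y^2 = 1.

(x, y) = (7775, 936)

First expand sqrt(69) as a continued fraction. With x_i = (sqrt(69) + m_i)/d_i and (m_0, d_0) = (0, 1): a_0 = floor(sqrt(69)) = 8, since 8^2 = 64 <= 69 < 81 = 9^2.
Iterate m_{i+1} = d_i*a_i - m_i, d_{i+1} = (69 - m_{i+1}^2)/d_i, a_{i+1} = floor((a_0 + m_{i+1})/d_{i+1}):
  m_1 = 1*8 - 0 = 8, d_1 = (69 - 8^2)/1 = 5/1 = 5, a_1 = floor((8 + 8)/5) = 3.
  m_2 = 5*3 - 8 = 7, d_2 = (69 - 7^2)/5 = 20/5 = 4, a_2 = floor((8 + 7)/4) = 3.
  m_3 = 4*3 - 7 = 5, d_3 = (69 - 5^2)/4 = 44/4 = 11, a_3 = floor((8 + 5)/11) = 1.
  m_4 = 11*1 - 5 = 6, d_4 = (69 - 6^2)/11 = 33/11 = 3, a_4 = floor((8 + 6)/3) = 4.
  m_5 = 3*4 - 6 = 6, d_5 = (69 - 6^2)/3 = 33/3 = 11, a_5 = floor((8 + 6)/11) = 1.
  m_6 = 11*1 - 6 = 5, d_6 = (69 - 5^2)/11 = 44/11 = 4, a_6 = floor((8 + 5)/4) = 3.
  m_7 = 4*3 - 5 = 7, d_7 = (69 - 7^2)/4 = 20/4 = 5, a_7 = floor((8 + 7)/5) = 3.
  m_8 = 5*3 - 7 = 8, d_8 = (69 - 8^2)/5 = 5/5 = 1, a_8 = floor((8 + 8)/1) = 16.
  m_9 = 1*16 - 8 = 8, d_9 = (69 - 8^2)/1 = 5/1 = 5: (m_9, d_9) = (m_1, d_1) = (8, 5), so from here the quotients repeat a_1, ..., a_8; the period length is 8.
So sqrt(69) = [8; (3, 3, 1, 4, 1, 3, 3, 16)] with period length k = 8.
k is even, so the fundamental solution of x^2 - 69y^2 = 1 is (p_{k-1}, q_{k-1}) = (p_7, q_7); compute convergents through index 7.
Convergents (p_i = a_i*p_{i-1} + p_{i-2}, q_i = a_i*q_{i-1} + q_{i-2} with p_{-2}=0, p_{-1}=1, q_{-2}=1, q_{-1}=0):
  i=0: a_0=8, p_0 = 8*1 + 0 = 8, q_0 = 8*0 + 1 = 1.
  i=1: a_1=3, p_1 = 3*8 + 1 = 25, q_1 = 3*1 + 0 = 3.
  i=2: a_2=3, p_2 = 3*25 + 8 = 83, q_2 = 3*3 + 1 = 10.
  i=3: a_3=1, p_3 = 1*83 + 25 = 108, q_3 = 1*10 + 3 = 13.
  i=4: a_4=4, p_4 = 4*108 + 83 = 515, q_4 = 4*13 + 10 = 62.
  i=5: a_5=1, p_5 = 1*515 + 108 = 623, q_5 = 1*62 + 13 = 75.
  i=6: a_6=3, p_6 = 3*623 + 515 = 2384, q_6 = 3*75 + 62 = 287.
  i=7: a_7=3, p_7 = 3*2384 + 623 = 7775, q_7 = 3*287 + 75 = 936.
Check: 7775^2 - 69*936^2 = 60450625 - 60450624 = 1, so (x, y) = (7775, 936) solves the equation, and by the theorem it is the least positive solution.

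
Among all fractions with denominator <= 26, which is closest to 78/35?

49/22

Expand x = 78/35 as a continued fraction with the Euclidean algorithm:
  78 = 2*35 + 8, so a_0 = 2.
  35 = 4*8 + 3, so a_1 = 4.
  8 = 2*3 + 2, so a_2 = 2.
  3 = 1*2 + 1, so a_3 = 1.
  2 = 2*1 + 0, so a_4 = 2.
so x = [2; 4, 2, 1, 2].
Convergents (p_i = a_i*p_{i-1} + p_{i-2}, q_i = a_i*q_{i-1} + q_{i-2} with p_{-2}=0, p_{-1}=1, q_{-2}=1, q_{-1}=0), until the denominator exceeds 26:
  i=0: a_0=2, p_0 = 2*1 + 0 = 2, q_0 = 2*0 + 1 = 1.
  i=1: a_1=4, p_1 = 4*2 + 1 = 9, q_1 = 4*1 + 0 = 4.
  i=2: a_2=2, p_2 = 2*9 + 2 = 20, q_2 = 2*4 + 1 = 9.
  i=3: a_3=1, p_3 = 1*20 + 9 = 29, q_3 = 1*9 + 4 = 13.
  i=4: a_4=2, p_4 = 2*29 + 20 = 78, q_4 = 2*13 + 9 = 35.
q_4 = 35 > 26, so the last convergent with denominator <= 26 is p_3/q_3 = 29/13.
The closest fraction with denominator <= 26 is either p_3/q_3 or the intermediate fraction (k*p_3 + p_2)/(k*q_3 + q_2) with the largest k >= 1 whose denominator stays <= 26; these approach x as k grows, and every other convergent or intermediate fraction in range is farther away.
Largest k: floor((26 - q_2)/q_3) = floor((26 - 9)/13) = 1.
That gives (1*29 + 20)/(1*13 + 9) = 49/22.
Compare the errors: |x - 29/13| = |78*13 - 29*35|/(35*13) = 1/455, and |x - 49/22| = |78*22 - 49*35|/(35*22) = 1/770.
Cross-multiplying, 1*455 = 455 < 770 = 1*770, so 1/770 is smaller: the intermediate fraction 49/22 is closer to x than 29/13.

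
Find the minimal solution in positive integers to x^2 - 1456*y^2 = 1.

(x, y) = (4954951, 129855)

First expand sqrt(1456) as a continued fraction. With x_i = (sqrt(1456) + m_i)/d_i and (m_0, d_0) = (0, 1): a_0 = floor(sqrt(1456)) = 38, since 38^2 = 1444 <= 1456 < 1521 = 39^2.
Iterate m_{i+1} = d_i*a_i - m_i, d_{i+1} = (1456 - m_{i+1}^2)/d_i, a_{i+1} = floor((a_0 + m_{i+1})/d_{i+1}):
  m_1 = 1*38 - 0 = 38, d_1 = (1456 - 38^2)/1 = 12/1 = 12, a_1 = floor((38 + 38)/12) = 6.
  m_2 = 12*6 - 38 = 34, d_2 = (1456 - 34^2)/12 = 300/12 = 25, a_2 = floor((38 + 34)/25) = 2.
  m_3 = 25*2 - 34 = 16, d_3 = (1456 - 16^2)/25 = 1200/25 = 48, a_3 = floor((38 + 16)/48) = 1.
  m_4 = 48*1 - 16 = 32, d_4 = (1456 - 32^2)/48 = 432/48 = 9, a_4 = floor((38 + 32)/9) = 7.
  m_5 = 9*7 - 32 = 31, d_5 = (1456 - 31^2)/9 = 495/9 = 55, a_5 = floor((38 + 31)/55) = 1.
  m_6 = 55*1 - 31 = 24, d_6 = (1456 - 24^2)/55 = 880/55 = 16, a_6 = floor((38 + 24)/16) = 3.
  m_7 = 16*3 - 24 = 24, d_7 = (1456 - 24^2)/16 = 880/16 = 55, a_7 = floor((38 + 24)/55) = 1.
  m_8 = 55*1 - 24 = 31, d_8 = (1456 - 31^2)/55 = 495/55 = 9, a_8 = floor((38 + 31)/9) = 7.
  m_9 = 9*7 - 31 = 32, d_9 = (1456 - 32^2)/9 = 432/9 = 48, a_9 = floor((38 + 32)/48) = 1.
  m_10 = 48*1 - 32 = 16, d_10 = (1456 - 16^2)/48 = 1200/48 = 25, a_10 = floor((38 + 16)/25) = 2.
  m_11 = 25*2 - 16 = 34, d_11 = (1456 - 34^2)/25 = 300/25 = 12, a_11 = floor((38 + 34)/12) = 6.
  m_12 = 12*6 - 34 = 38, d_12 = (1456 - 38^2)/12 = 12/12 = 1, a_12 = floor((38 + 38)/1) = 76.
  m_13 = 1*76 - 38 = 38, d_13 = (1456 - 38^2)/1 = 12/1 = 12: (m_13, d_13) = (m_1, d_1) = (38, 12), so from here the quotients repeat a_1, ..., a_12; the period length is 12.
So sqrt(1456) = [38; (6, 2, 1, 7, 1, 3, 1, 7, 1, 2, 6, 76)] with period length k = 12.
k is even, so the fundamental solution of x^2 - 1456y^2 = 1 is (p_{k-1}, q_{k-1}) = (p_11, q_11); compute convergents through index 11.
Convergents (p_i = a_i*p_{i-1} + p_{i-2}, q_i = a_i*q_{i-1} + q_{i-2} with p_{-2}=0, p_{-1}=1, q_{-2}=1, q_{-1}=0):
  i=0: a_0=38, p_0 = 38*1 + 0 = 38, q_0 = 38*0 + 1 = 1.
  i=1: a_1=6, p_1 = 6*38 + 1 = 229, q_1 = 6*1 + 0 = 6.
  i=2: a_2=2, p_2 = 2*229 + 38 = 496, q_2 = 2*6 + 1 = 13.
  i=3: a_3=1, p_3 = 1*496 + 229 = 725, q_3 = 1*13 + 6 = 19.
  i=4: a_4=7, p_4 = 7*725 + 496 = 5571, q_4 = 7*19 + 13 = 146.
  i=5: a_5=1, p_5 = 1*5571 + 725 = 6296, q_5 = 1*146 + 19 = 165.
  i=6: a_6=3, p_6 = 3*6296 + 5571 = 24459, q_6 = 3*165 + 146 = 641.
  i=7: a_7=1, p_7 = 1*24459 + 6296 = 30755, q_7 = 1*641 + 165 = 806.
  i=8: a_8=7, p_8 = 7*30755 + 24459 = 239744, q_8 = 7*806 + 641 = 6283.
  i=9: a_9=1, p_9 = 1*239744 + 30755 = 270499, q_9 = 1*6283 + 806 = 7089.
  i=10: a_10=2, p_10 = 2*270499 + 239744 = 780742, q_10 = 2*7089 + 6283 = 20461.
  i=11: a_11=6, p_11 = 6*780742 + 270499 = 4954951, q_11 = 6*20461 + 7089 = 129855.
Check: 4954951^2 - 1456*129855^2 = 24551539412401 - 24551539412400 = 1, so (x, y) = (4954951, 129855) solves the equation, and by the theorem it is the least positive solution.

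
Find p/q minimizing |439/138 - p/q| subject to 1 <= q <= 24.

Expand x = 439/138 as a continued fraction with the Euclidean algorithm:
  439 = 3*138 + 25, so a_0 = 3.
  138 = 5*25 + 13, so a_1 = 5.
  25 = 1*13 + 12, so a_2 = 1.
  13 = 1*12 + 1, so a_3 = 1.
  12 = 12*1 + 0, so a_4 = 12.
so x = [3; 5, 1, 1, 12].
Convergents (p_i = a_i*p_{i-1} + p_{i-2}, q_i = a_i*q_{i-1} + q_{i-2} with p_{-2}=0, p_{-1}=1, q_{-2}=1, q_{-1}=0), until the denominator exceeds 24:
  i=0: a_0=3, p_0 = 3*1 + 0 = 3, q_0 = 3*0 + 1 = 1.
  i=1: a_1=5, p_1 = 5*3 + 1 = 16, q_1 = 5*1 + 0 = 5.
  i=2: a_2=1, p_2 = 1*16 + 3 = 19, q_2 = 1*5 + 1 = 6.
  i=3: a_3=1, p_3 = 1*19 + 16 = 35, q_3 = 1*6 + 5 = 11.
  i=4: a_4=12, p_4 = 12*35 + 19 = 439, q_4 = 12*11 + 6 = 138.
q_4 = 138 > 24, so the last convergent with denominator <= 24 is p_3/q_3 = 35/11.
The closest fraction with denominator <= 24 is either p_3/q_3 or the intermediate fraction (k*p_3 + p_2)/(k*q_3 + q_2) with the largest k >= 1 whose denominator stays <= 24; these approach x as k grows, and every other convergent or intermediate fraction in range is farther away.
Largest k: floor((24 - q_2)/q_3) = floor((24 - 6)/11) = 1.
That gives (1*35 + 19)/(1*11 + 6) = 54/17.
Compare the errors: |x - 35/11| = |439*11 - 35*138|/(138*11) = 1/1518, and |x - 54/17| = |439*17 - 54*138|/(138*17) = 11/2346.
Cross-multiplying, 1*2346 = 2346 < 16698 = 11*1518, so 1/1518 is smaller: the convergent 35/11 is closer to x than 54/17.

35/11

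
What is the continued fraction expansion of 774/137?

Run the Euclidean algorithm on 774 and 137; the successive quotients are the partial quotients a_0, a_1, ... (each step inverts the fractional part left over by the previous one):
  774 = 5*137 + 89, so a_0 = 5.
  137 = 1*89 + 48, so a_1 = 1.
  89 = 1*48 + 41, so a_2 = 1.
  48 = 1*41 + 7, so a_3 = 1.
  41 = 5*7 + 6, so a_4 = 5.
  7 = 1*6 + 1, so a_5 = 1.
  6 = 6*1 + 0, so a_6 = 6.
The remainder reaches 0 after 7 divisions, so the expansion has 7 partial quotients, read off in order.

[5; 1, 1, 1, 5, 1, 6]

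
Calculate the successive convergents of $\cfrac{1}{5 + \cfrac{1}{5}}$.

Using the convergent recurrence p_i = a_i*p_{i-1} + p_{i-2}, q_i = a_i*q_{i-1} + q_{i-2} with p_{-2}=0, p_{-1}=1, q_{-2}=1, q_{-1}=0:
  i=0: a_0=0, p_0 = 0*1 + 0 = 0, q_0 = 0*0 + 1 = 1.
  i=1: a_1=5, p_1 = 5*0 + 1 = 1, q_1 = 5*1 + 0 = 5.
  i=2: a_2=5, p_2 = 5*1 + 0 = 5, q_2 = 5*5 + 1 = 26.

0/1, 1/5, 5/26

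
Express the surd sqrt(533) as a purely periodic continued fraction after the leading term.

[23; (11, 1, 1, 11, 46)]

Write x_i = (sqrt(533) + m_i)/d_i with (m_0, d_0) = (0, 1). a_0 = floor(sqrt(533)) = 23, since 23^2 = 529 <= 533 < 576 = 24^2.
Iterate m_{i+1} = d_i*a_i - m_i, d_{i+1} = (533 - m_{i+1}^2)/d_i, a_{i+1} = floor((a_0 + m_{i+1})/d_{i+1}):
  m_1 = 1*23 - 0 = 23, d_1 = (533 - 23^2)/1 = 4/1 = 4, a_1 = floor((23 + 23)/4) = 11.
  m_2 = 4*11 - 23 = 21, d_2 = (533 - 21^2)/4 = 92/4 = 23, a_2 = floor((23 + 21)/23) = 1.
  m_3 = 23*1 - 21 = 2, d_3 = (533 - 2^2)/23 = 529/23 = 23, a_3 = floor((23 + 2)/23) = 1.
  m_4 = 23*1 - 2 = 21, d_4 = (533 - 21^2)/23 = 92/23 = 4, a_4 = floor((23 + 21)/4) = 11.
  m_5 = 4*11 - 21 = 23, d_5 = (533 - 23^2)/4 = 4/4 = 1, a_5 = floor((23 + 23)/1) = 46.
  m_6 = 1*46 - 23 = 23, d_6 = (533 - 23^2)/1 = 4/1 = 4: (m_6, d_6) = (m_1, d_1) = (23, 4), so from here the quotients repeat a_1, ..., a_5; the period length is 5.
Hence the expansion of sqrt(533) is a_0 = 23 followed by the repeating block 11, 1, 1, 11, 46 (period 5).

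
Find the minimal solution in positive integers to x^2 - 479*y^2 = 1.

First expand sqrt(479) as a continued fraction. With x_i = (sqrt(479) + m_i)/d_i and (m_0, d_0) = (0, 1): a_0 = floor(sqrt(479)) = 21, since 21^2 = 441 <= 479 < 484 = 22^2.
Iterate m_{i+1} = d_i*a_i - m_i, d_{i+1} = (479 - m_{i+1}^2)/d_i, a_{i+1} = floor((a_0 + m_{i+1})/d_{i+1}):
  m_1 = 1*21 - 0 = 21, d_1 = (479 - 21^2)/1 = 38/1 = 38, a_1 = floor((21 + 21)/38) = 1.
  m_2 = 38*1 - 21 = 17, d_2 = (479 - 17^2)/38 = 190/38 = 5, a_2 = floor((21 + 17)/5) = 7.
  m_3 = 5*7 - 17 = 18, d_3 = (479 - 18^2)/5 = 155/5 = 31, a_3 = floor((21 + 18)/31) = 1.
  m_4 = 31*1 - 18 = 13, d_4 = (479 - 13^2)/31 = 310/31 = 10, a_4 = floor((21 + 13)/10) = 3.
  m_5 = 10*3 - 13 = 17, d_5 = (479 - 17^2)/10 = 190/10 = 19, a_5 = floor((21 + 17)/19) = 2.
  m_6 = 19*2 - 17 = 21, d_6 = (479 - 21^2)/19 = 38/19 = 2, a_6 = floor((21 + 21)/2) = 21.
  m_7 = 2*21 - 21 = 21, d_7 = (479 - 21^2)/2 = 38/2 = 19, a_7 = floor((21 + 21)/19) = 2.
  m_8 = 19*2 - 21 = 17, d_8 = (479 - 17^2)/19 = 190/19 = 10, a_8 = floor((21 + 17)/10) = 3.
  m_9 = 10*3 - 17 = 13, d_9 = (479 - 13^2)/10 = 310/10 = 31, a_9 = floor((21 + 13)/31) = 1.
  m_10 = 31*1 - 13 = 18, d_10 = (479 - 18^2)/31 = 155/31 = 5, a_10 = floor((21 + 18)/5) = 7.
  m_11 = 5*7 - 18 = 17, d_11 = (479 - 17^2)/5 = 190/5 = 38, a_11 = floor((21 + 17)/38) = 1.
  m_12 = 38*1 - 17 = 21, d_12 = (479 - 21^2)/38 = 38/38 = 1, a_12 = floor((21 + 21)/1) = 42.
  m_13 = 1*42 - 21 = 21, d_13 = (479 - 21^2)/1 = 38/1 = 38: (m_13, d_13) = (m_1, d_1) = (21, 38), so from here the quotients repeat a_1, ..., a_12; the period length is 12.
So sqrt(479) = [21; (1, 7, 1, 3, 2, 21, 2, 3, 1, 7, 1, 42)] with period length k = 12.
k is even, so the fundamental solution of x^2 - 479y^2 = 1 is (p_{k-1}, q_{k-1}) = (p_11, q_11); compute convergents through index 11.
Convergents (p_i = a_i*p_{i-1} + p_{i-2}, q_i = a_i*q_{i-1} + q_{i-2} with p_{-2}=0, p_{-1}=1, q_{-2}=1, q_{-1}=0):
  i=0: a_0=21, p_0 = 21*1 + 0 = 21, q_0 = 21*0 + 1 = 1.
  i=1: a_1=1, p_1 = 1*21 + 1 = 22, q_1 = 1*1 + 0 = 1.
  i=2: a_2=7, p_2 = 7*22 + 21 = 175, q_2 = 7*1 + 1 = 8.
  i=3: a_3=1, p_3 = 1*175 + 22 = 197, q_3 = 1*8 + 1 = 9.
  i=4: a_4=3, p_4 = 3*197 + 175 = 766, q_4 = 3*9 + 8 = 35.
  i=5: a_5=2, p_5 = 2*766 + 197 = 1729, q_5 = 2*35 + 9 = 79.
  i=6: a_6=21, p_6 = 21*1729 + 766 = 37075, q_6 = 21*79 + 35 = 1694.
  i=7: a_7=2, p_7 = 2*37075 + 1729 = 75879, q_7 = 2*1694 + 79 = 3467.
  i=8: a_8=3, p_8 = 3*75879 + 37075 = 264712, q_8 = 3*3467 + 1694 = 12095.
  i=9: a_9=1, p_9 = 1*264712 + 75879 = 340591, q_9 = 1*12095 + 3467 = 15562.
  i=10: a_10=7, p_10 = 7*340591 + 264712 = 2648849, q_10 = 7*15562 + 12095 = 121029.
  i=11: a_11=1, p_11 = 1*2648849 + 340591 = 2989440, q_11 = 1*121029 + 15562 = 136591.
Check: 2989440^2 - 479*136591^2 = 8936751513600 - 8936751513599 = 1, so (x, y) = (2989440, 136591) solves the equation, and by the theorem it is the least positive solution.

(x, y) = (2989440, 136591)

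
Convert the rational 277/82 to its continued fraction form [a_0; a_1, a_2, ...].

[3; 2, 1, 1, 1, 4, 2]

Run the Euclidean algorithm on 277 and 82; the successive quotients are the partial quotients a_0, a_1, ... (each step inverts the fractional part left over by the previous one):
  277 = 3*82 + 31, so a_0 = 3.
  82 = 2*31 + 20, so a_1 = 2.
  31 = 1*20 + 11, so a_2 = 1.
  20 = 1*11 + 9, so a_3 = 1.
  11 = 1*9 + 2, so a_4 = 1.
  9 = 4*2 + 1, so a_5 = 4.
  2 = 2*1 + 0, so a_6 = 2.
The remainder reaches 0 after 7 divisions, so the expansion has 7 partial quotients, read off in order.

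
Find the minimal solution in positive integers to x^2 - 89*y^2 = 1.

(x, y) = (500001, 53000)

First expand sqrt(89) as a continued fraction. With x_i = (sqrt(89) + m_i)/d_i and (m_0, d_0) = (0, 1): a_0 = floor(sqrt(89)) = 9, since 9^2 = 81 <= 89 < 100 = 10^2.
Iterate m_{i+1} = d_i*a_i - m_i, d_{i+1} = (89 - m_{i+1}^2)/d_i, a_{i+1} = floor((a_0 + m_{i+1})/d_{i+1}):
  m_1 = 1*9 - 0 = 9, d_1 = (89 - 9^2)/1 = 8/1 = 8, a_1 = floor((9 + 9)/8) = 2.
  m_2 = 8*2 - 9 = 7, d_2 = (89 - 7^2)/8 = 40/8 = 5, a_2 = floor((9 + 7)/5) = 3.
  m_3 = 5*3 - 7 = 8, d_3 = (89 - 8^2)/5 = 25/5 = 5, a_3 = floor((9 + 8)/5) = 3.
  m_4 = 5*3 - 8 = 7, d_4 = (89 - 7^2)/5 = 40/5 = 8, a_4 = floor((9 + 7)/8) = 2.
  m_5 = 8*2 - 7 = 9, d_5 = (89 - 9^2)/8 = 8/8 = 1, a_5 = floor((9 + 9)/1) = 18.
  m_6 = 1*18 - 9 = 9, d_6 = (89 - 9^2)/1 = 8/1 = 8: (m_6, d_6) = (m_1, d_1) = (9, 8), so from here the quotients repeat a_1, ..., a_5; the period length is 5.
So sqrt(89) = [9; (2, 3, 3, 2, 18)] with period length k = 5.
k is odd, so (p_{k-1}, q_{k-1}) only solves x^2 - 89y^2 = -1 and the fundamental solution of x^2 - 89y^2 = 1 is (p_{2k-1}, q_{2k-1}) = (p_9, q_9); compute convergents through index 9, running through the period twice.
Convergents (p_i = a_i*p_{i-1} + p_{i-2}, q_i = a_i*q_{i-1} + q_{i-2} with p_{-2}=0, p_{-1}=1, q_{-2}=1, q_{-1}=0):
  i=0: a_0=9, p_0 = 9*1 + 0 = 9, q_0 = 9*0 + 1 = 1.
  i=1: a_1=2, p_1 = 2*9 + 1 = 19, q_1 = 2*1 + 0 = 2.
  i=2: a_2=3, p_2 = 3*19 + 9 = 66, q_2 = 3*2 + 1 = 7.
  i=3: a_3=3, p_3 = 3*66 + 19 = 217, q_3 = 3*7 + 2 = 23.
  i=4: a_4=2, p_4 = 2*217 + 66 = 500, q_4 = 2*23 + 7 = 53.
  i=5: a_5=18, p_5 = 18*500 + 217 = 9217, q_5 = 18*53 + 23 = 977.
  i=6: a_6=2, p_6 = 2*9217 + 500 = 18934, q_6 = 2*977 + 53 = 2007.
  i=7: a_7=3, p_7 = 3*18934 + 9217 = 66019, q_7 = 3*2007 + 977 = 6998.
  i=8: a_8=3, p_8 = 3*66019 + 18934 = 216991, q_8 = 3*6998 + 2007 = 23001.
  i=9: a_9=2, p_9 = 2*216991 + 66019 = 500001, q_9 = 2*23001 + 6998 = 53000.
Indeed p_4^2 - 89*q_4^2 = 250000 - 250001 = -1, not +1.
Check: 500001^2 - 89*53000^2 = 250001000001 - 250001000000 = 1, so (x, y) = (500001, 53000) solves the equation, and by the theorem it is the least positive solution.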